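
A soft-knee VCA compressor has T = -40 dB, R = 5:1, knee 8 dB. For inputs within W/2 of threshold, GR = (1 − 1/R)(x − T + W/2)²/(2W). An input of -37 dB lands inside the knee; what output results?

-39.45 dB

x − T + W/2 = -37 − (-40) + 4 = 7.
GR = (1 − 1/5) × 7² / 16 = 0.8 × 49 / 16 = 2.45 dB.
Output = -37 − 2.45 = -39.45 dB.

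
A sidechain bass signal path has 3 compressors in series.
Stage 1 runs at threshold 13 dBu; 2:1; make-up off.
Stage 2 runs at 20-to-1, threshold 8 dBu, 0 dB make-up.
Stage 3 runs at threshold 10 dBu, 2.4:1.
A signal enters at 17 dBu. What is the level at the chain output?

8.35 dBu

Stage 1: 17 dBu is 4 dB over 13 dBu; at 2:1 that becomes 2 dB over, giving 15 dBu.
Stage 2: overshoot 7 dB → 7/20 = 0.35 dB → 8.35 dBu.
Stage 3: below threshold (8.35 ≤ 10); passes unchanged; output 8.35 dBu.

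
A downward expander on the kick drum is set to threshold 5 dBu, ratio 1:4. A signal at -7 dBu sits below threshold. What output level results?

-43 dBu

The input is 12 dB below the 5 dBu threshold.
A 1:4 expander multiplies undershoot by 4: 12 × 4 = 48 dB below threshold.
Output = 5 − 48 = -43 dBu.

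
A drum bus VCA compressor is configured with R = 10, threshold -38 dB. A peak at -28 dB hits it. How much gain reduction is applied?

-28 dB exceeds the threshold by 10 dB.
After 10:1 compression the overshoot becomes 10/10 = 1 dB.
GR = overshoot in − overshoot out = 10 − 1 = 9 dB.

9 dB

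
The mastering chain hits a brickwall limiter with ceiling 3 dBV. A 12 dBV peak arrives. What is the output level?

3 dBV

A brickwall limiter is an ∞:1 compressor: any input above the ceiling is clamped to 3 dBV.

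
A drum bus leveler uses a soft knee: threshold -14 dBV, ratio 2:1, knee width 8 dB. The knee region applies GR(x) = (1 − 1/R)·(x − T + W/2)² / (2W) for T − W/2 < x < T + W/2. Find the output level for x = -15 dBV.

x − T + W/2 = -15 − (-14) + 4 = 3.
GR = (1 − 1/2) × 3² / 16 = 0.5 × 9 / 16 = 0.28125 dB.
Output = -15 − 0.28125 = -15.28125 dBV.

-15.28125 dBV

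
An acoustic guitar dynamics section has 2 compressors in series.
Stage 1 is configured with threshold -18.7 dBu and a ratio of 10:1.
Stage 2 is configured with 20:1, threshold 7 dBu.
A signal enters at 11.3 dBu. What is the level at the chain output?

-15.7 dBu

Stage 1: overshoot 30 dB → 30/10 = 3 dB → -15.7 dBu.
Stage 2: -15.7 dBu ≤ 7 dBu, so stage 2 doesn't engage; output -15.7 dBu.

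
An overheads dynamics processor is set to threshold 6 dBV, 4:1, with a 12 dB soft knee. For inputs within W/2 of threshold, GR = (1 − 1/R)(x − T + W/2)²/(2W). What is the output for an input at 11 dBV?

7.21875 dBV

x − T + W/2 = 11 − 6 + 6 = 11.
GR = (1 − 1/4) × 11² / 24 = 0.75 × 121 / 24 = 3.78125 dB.
Output = 11 − 3.78125 = 7.21875 dBV.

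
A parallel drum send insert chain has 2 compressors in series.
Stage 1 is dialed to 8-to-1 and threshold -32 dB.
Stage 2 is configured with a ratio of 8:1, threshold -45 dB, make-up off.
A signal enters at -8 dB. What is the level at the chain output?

-43 dB

Stage 1: overshoot 24 dB → 24/8 = 3 dB → -29 dB.
Stage 2: 16 dB above -45 dB, reduced 8:1 to 2 dB above → -43 dB.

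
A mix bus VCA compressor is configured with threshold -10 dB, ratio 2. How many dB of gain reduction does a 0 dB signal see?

5 dB

Overshoot = 0 − (-10) = 10 dB.
After 2:1 compression the overshoot becomes 10/2 = 5 dB.
Gain reduction = 10 − 5 = 5 dB.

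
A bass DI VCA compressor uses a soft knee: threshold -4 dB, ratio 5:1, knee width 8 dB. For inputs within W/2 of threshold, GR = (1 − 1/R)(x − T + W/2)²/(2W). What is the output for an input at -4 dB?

x − T + W/2 = -4 − (-4) + 4 = 4.
GR = (1 − 1/5) × 4² / 16 = 0.8 × 16 / 16 = 0.8 dB.
Output = -4 − 0.8 = -4.8 dB.

-4.8 dB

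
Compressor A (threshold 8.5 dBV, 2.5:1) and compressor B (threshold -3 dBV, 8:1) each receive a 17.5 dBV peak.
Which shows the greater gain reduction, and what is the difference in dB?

A: overshoot 9 dB → output overshoot 3.6 dB → GR 5.4 dB.
B: overshoot 20.5 dB → output overshoot 2.5625 dB → GR 17.9375 dB.
Difference: 12.5375 dB in favour of B.

B, by 12.5375 dB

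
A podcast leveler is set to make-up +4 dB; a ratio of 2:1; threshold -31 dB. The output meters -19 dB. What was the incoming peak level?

Before make-up, the level was -19 − 4 = -23 dB.
Post-compression overshoot = -23 − (-31) = 8 dB.
Undo the ratio: input overshoot = 8 × 2 = 16 dB, giving input = -15 dB.

-15 dB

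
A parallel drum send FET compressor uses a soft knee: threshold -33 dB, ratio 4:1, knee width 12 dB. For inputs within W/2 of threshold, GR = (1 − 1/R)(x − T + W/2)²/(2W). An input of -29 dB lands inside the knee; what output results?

x − T + W/2 = -29 − (-33) + 6 = 10.
GR = (1 − 1/4) × 10² / 24 = 0.75 × 100 / 24 = 3.125 dB.
Output = -29 − 3.125 = -32.125 dB.

-32.125 dB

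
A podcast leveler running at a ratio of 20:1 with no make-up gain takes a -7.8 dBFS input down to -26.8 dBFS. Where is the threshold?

Let T be the threshold. Output overshoot = (input overshoot)/R, so -26.8 − T = (-7.8 − T)/20.
20·(-26.8 − T) = -7.8 − T → 19·T = -536 − (-7.8) = -528.2.
T = -528.2/19 = -27.8 dBFS.

-27.8 dBFS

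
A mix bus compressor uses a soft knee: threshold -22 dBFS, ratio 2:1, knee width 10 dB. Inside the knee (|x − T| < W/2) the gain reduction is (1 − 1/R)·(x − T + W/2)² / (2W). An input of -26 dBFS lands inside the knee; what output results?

-26.025 dBFS

x − T + W/2 = -26 − (-22) + 5 = 1.
GR = (1 − 1/2) × 1² / 20 = 0.5 × 1 / 20 = 0.025 dB.
Output = -26 − 0.025 = -26.025 dBFS.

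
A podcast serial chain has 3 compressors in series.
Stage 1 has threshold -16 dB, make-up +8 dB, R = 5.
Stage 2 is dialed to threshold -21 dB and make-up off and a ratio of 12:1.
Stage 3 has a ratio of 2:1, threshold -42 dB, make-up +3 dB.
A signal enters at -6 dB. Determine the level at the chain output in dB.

-27.875 dB

Stage 1: 10 dB above -16 dB, reduced 5:1 to 2 dB above → -14 dB; +8 dB make-up → -6 dB.
Stage 2: 15 dB above -21 dB, reduced 12:1 to 1.25 dB above → -19.75 dB.
Stage 3: -19.75 dB is 22.25 dB over -42 dB; at 2:1 that becomes 11.125 dB over, giving -30.875 dB; +3 dB make-up → -27.875 dB.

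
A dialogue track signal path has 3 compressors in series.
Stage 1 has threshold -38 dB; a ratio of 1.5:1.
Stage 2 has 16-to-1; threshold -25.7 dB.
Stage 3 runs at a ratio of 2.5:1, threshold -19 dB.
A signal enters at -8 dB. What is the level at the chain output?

-25.21875 dB

Stage 1: overshoot 30 dB → 30/1.5 = 20 dB → -18 dB.
Stage 2: -18 dB is 7.7 dB over -25.7 dB; at 16:1 that becomes 0.48125 dB over, giving -25.21875 dB.
Stage 3: -25.21875 dB is at or below the -19 dB threshold — no compression; output -25.21875 dB.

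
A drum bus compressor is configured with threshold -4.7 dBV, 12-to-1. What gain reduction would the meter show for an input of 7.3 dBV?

11 dB

7.3 dBV exceeds the threshold by 12 dB.
After 12:1 compression the overshoot becomes 12/12 = 1 dB.
GR = overshoot in − overshoot out = 12 − 1 = 11 dB.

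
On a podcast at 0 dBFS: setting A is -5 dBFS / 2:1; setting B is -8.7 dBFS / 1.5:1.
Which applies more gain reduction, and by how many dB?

B, by 0.4 dB

A: 5 dB over, compressed to 2.5 dB over, so 2.5 dB of GR.
B: 8.7 dB over, compressed to 5.8 dB over, so 2.9 dB of GR.
Difference: 0.4 dB in favour of B.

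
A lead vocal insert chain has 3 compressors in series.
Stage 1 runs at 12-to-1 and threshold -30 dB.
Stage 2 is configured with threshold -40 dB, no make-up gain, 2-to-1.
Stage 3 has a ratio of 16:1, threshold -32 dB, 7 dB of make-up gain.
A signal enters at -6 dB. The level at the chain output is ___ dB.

Stage 1: -6 dB is 24 dB over -30 dB; at 12:1 that becomes 2 dB over, giving -28 dB.
Stage 2: -28 dB is 12 dB over -40 dB; at 2:1 that becomes 6 dB over, giving -34 dB.
Stage 3: below threshold (-34 ≤ -32); passes unchanged; make-up brings it to -27 dB.

-27 dB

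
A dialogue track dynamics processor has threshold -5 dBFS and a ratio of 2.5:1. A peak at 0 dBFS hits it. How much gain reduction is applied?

Overshoot = 0 − (-5) = 5 dB.
A 2.5:1 ratio leaves 2 dB of that excess.
GR = overshoot in − overshoot out = 5 − 2 = 3 dB.

3 dB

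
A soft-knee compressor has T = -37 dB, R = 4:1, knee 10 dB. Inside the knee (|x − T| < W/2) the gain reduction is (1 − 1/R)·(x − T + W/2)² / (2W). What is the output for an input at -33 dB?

-36.0375 dB

x − T + W/2 = -33 − (-37) + 5 = 9.
GR = (1 − 1/4) × 9² / 20 = 0.75 × 81 / 20 = 3.0375 dB.
Output = -33 − 3.0375 = -36.0375 dB.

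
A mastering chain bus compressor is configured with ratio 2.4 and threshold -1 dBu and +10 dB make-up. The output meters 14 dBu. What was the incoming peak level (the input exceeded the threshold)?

Before make-up, the level was 14 − 10 = 4 dBu.
Post-compression overshoot = 4 − (-1) = 5 dB.
Before 2.4:1 compression the overshoot was 5 × 2.4 = 12 dB, so input = -1 + 12 = 11 dBu.

11 dBu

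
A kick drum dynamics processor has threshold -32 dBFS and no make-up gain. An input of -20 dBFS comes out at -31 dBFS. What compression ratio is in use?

Input overshoot = -20 − (-32) = 12 dB; output overshoot = -31 − (-32) = 1 dB.
Ratio = 12 / 1 = 12.

12:1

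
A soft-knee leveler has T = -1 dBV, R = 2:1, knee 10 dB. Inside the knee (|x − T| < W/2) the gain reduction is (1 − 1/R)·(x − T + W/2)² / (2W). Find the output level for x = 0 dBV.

-0.9 dBV

x − T + W/2 = 0 − (-1) + 5 = 6.
GR = (1 − 1/2) × 6² / 20 = 0.5 × 36 / 20 = 0.9 dB.
Output = 0 − 0.9 = -0.9 dBV.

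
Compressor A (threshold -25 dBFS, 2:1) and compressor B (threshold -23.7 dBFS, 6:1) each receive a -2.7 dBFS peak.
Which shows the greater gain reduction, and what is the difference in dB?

A: 22.3 dB over, compressed to 11.15 dB over, so 11.15 dB of GR.
B: 21 dB over, compressed to 3.5 dB over, so 17.5 dB of GR.
Difference: 6.35 dB in favour of B.

B, by 6.35 dB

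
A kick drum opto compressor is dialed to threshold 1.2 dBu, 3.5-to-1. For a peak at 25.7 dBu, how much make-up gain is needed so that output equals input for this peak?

17.5 dB

Overshoot 24.5 dB → 24.5/3.5 = 7 dB after compression, so the compressed level is 1.2 + 7 = 8.2 dBu.
Make-up = target − compressed = 25.7 − 8.2 = 17.5 dB.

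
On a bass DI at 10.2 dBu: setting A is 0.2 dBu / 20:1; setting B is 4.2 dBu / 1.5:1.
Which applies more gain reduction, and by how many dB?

A: 10 dB over, compressed to 0.5 dB over, so 9.5 dB of GR.
B: 6 dB over, compressed to 4 dB over, so 2 dB of GR.
Difference: 7.5 dB in favour of A.

A, by 7.5 dB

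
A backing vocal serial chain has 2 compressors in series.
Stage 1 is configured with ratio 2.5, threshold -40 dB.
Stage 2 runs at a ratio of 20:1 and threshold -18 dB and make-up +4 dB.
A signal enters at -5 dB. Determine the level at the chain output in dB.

Stage 1: -5 dB is 35 dB over -40 dB; at 2.5:1 that becomes 14 dB over, giving -26 dB.
Stage 2: below threshold (-26 ≤ -18); passes unchanged; make-up brings it to -22 dB.

-22 dB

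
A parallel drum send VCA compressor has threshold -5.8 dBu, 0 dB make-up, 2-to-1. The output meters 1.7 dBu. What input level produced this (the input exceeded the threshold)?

Post-compression overshoot = 1.7 − (-5.8) = 7.5 dB.
Input overshoot = R × output overshoot = 15 dB → input = -5.8 + 15 = 9.2 dBu.

9.2 dBu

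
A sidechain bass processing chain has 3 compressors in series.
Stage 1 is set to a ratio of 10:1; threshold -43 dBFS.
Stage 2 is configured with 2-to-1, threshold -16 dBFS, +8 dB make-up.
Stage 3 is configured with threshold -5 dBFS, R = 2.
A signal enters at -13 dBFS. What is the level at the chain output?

-32 dBFS

Stage 1: 30 dB above -43 dBFS, reduced 10:1 to 3 dB above → -40 dBFS.
Stage 2: below threshold (-40 ≤ -16); passes unchanged; make-up brings it to -32 dBFS.
Stage 3: below threshold (-32 ≤ -5); passes unchanged; output -32 dBFS.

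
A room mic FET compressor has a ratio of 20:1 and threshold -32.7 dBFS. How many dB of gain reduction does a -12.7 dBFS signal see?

19 dB

The signal is 20 dB above threshold.
At 20:1, output sits 20/20 = 1 dB above threshold.
So the signal is attenuated by 20 − 1 = 19 dB.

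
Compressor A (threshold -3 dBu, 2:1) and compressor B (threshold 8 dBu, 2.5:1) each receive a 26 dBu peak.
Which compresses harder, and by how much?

A, by 3.7 dB

A: GR = 29 − 29/2 = 14.5 dB.
B: GR = 18 − 18/2.5 = 10.8 dB.
Difference: 3.7 dB in favour of A.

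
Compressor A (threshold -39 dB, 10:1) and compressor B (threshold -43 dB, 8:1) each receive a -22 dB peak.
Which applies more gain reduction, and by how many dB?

B, by 3.075 dB

A: 17 dB over, compressed to 1.7 dB over, so 15.3 dB of GR.
B: 21 dB over, compressed to 2.625 dB over, so 18.375 dB of GR.
Difference: 3.075 dB in favour of B.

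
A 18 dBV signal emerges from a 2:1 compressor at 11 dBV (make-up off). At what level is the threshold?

4 dBV

Let T be the threshold. Output overshoot = (input overshoot)/R, so 11 − T = (18 − T)/2.
2·(11 − T) = 18 − T → 1·T = 22 − 18 = 4.
T = 4/1 = 4 dBV.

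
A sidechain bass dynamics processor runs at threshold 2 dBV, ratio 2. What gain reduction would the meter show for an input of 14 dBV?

The signal is 12 dB above threshold.
After 2:1 compression the overshoot becomes 12/2 = 6 dB.
Gain reduction = 12 − 6 = 6 dB.

6 dB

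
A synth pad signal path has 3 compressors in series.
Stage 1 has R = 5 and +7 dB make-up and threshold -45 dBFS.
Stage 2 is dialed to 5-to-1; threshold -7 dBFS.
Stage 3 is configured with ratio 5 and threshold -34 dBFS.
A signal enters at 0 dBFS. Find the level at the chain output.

-33 dBFS

Stage 1: overshoot 45 dB → 45/5 = 9 dB → -36 dBFS; +7 dB make-up → -29 dBFS.
Stage 2: below threshold (-29 ≤ -7); passes unchanged; output -29 dBFS.
Stage 3: overshoot 5 dB → 5/5 = 1 dB → -33 dBFS.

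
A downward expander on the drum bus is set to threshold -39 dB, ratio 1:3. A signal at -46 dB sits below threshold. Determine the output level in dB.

The input is 7 dB below the -39 dB threshold.
A 1:3 expander multiplies undershoot by 3: 7 × 3 = 21 dB below threshold.
Output = -39 − 21 = -60 dB.

-60 dB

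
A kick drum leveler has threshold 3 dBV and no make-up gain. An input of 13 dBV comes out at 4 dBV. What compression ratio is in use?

Input overshoot = 13 − 3 = 10 dB; output overshoot = 4 − 3 = 1 dB.
Ratio = 10 / 1 = 10.

10:1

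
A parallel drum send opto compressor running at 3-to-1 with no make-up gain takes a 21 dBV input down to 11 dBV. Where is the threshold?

6 dBV

Let T be the threshold. Output overshoot = (input overshoot)/R, so 11 − T = (21 − T)/3.
3·(11 − T) = 21 − T → 2·T = 33 − 21 = 12.
T = 12/2 = 6 dBV.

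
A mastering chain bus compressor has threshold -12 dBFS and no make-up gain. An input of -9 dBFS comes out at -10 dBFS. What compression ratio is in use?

1.5:1

Input overshoot = -9 − (-12) = 3 dB; output overshoot = -10 − (-12) = 2 dB.
Ratio = 3 / 2 = 1.5.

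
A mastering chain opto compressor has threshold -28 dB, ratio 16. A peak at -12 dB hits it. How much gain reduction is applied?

Overshoot = -12 − (-28) = 16 dB.
After 16:1 compression the overshoot becomes 16/16 = 1 dB.
GR = overshoot in − overshoot out = 16 − 1 = 15 dB.

15 dB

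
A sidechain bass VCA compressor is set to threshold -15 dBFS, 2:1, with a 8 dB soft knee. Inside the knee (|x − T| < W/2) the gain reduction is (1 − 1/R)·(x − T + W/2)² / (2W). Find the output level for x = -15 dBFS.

x − T + W/2 = -15 − (-15) + 4 = 4.
GR = (1 − 1/2) × 4² / 16 = 0.5 × 16 / 16 = 0.5 dB.
Output = -15 − 0.5 = -15.5 dBFS.

-15.5 dBFS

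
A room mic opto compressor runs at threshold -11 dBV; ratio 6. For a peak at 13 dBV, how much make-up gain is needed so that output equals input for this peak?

20 dB

Overshoot 24 dB → 24/6 = 4 dB after compression, so the compressed level is -11 + 4 = -7 dBV.
Make-up = target − compressed = 13 − (-7) = 20 dB.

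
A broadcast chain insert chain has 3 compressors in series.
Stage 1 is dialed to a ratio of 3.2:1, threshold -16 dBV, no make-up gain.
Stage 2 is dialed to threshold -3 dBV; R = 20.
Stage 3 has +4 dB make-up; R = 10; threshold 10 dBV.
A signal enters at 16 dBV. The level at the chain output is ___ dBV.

-2 dBV

Stage 1: 32 dB above -16 dBV, reduced 3.2:1 to 10 dB above → -6 dBV.
Stage 2: -6 dBV is at or below the -3 dBV threshold — no compression; output -6 dBV.
Stage 3: -6 dBV ≤ 10 dBV, so stage 3 doesn't engage; make-up brings it to -2 dBV.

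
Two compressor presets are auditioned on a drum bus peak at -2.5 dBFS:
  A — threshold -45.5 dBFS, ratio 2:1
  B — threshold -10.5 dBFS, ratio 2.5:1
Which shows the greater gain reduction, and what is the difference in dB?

A: overshoot 43 dB → output overshoot 21.5 dB → GR 21.5 dB.
B: overshoot 8 dB → output overshoot 3.2 dB → GR 4.8 dB.
A reduces 16.7 dB more.

A, by 16.7 dB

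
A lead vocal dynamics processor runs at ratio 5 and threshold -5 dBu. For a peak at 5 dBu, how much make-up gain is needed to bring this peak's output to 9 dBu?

The peak compresses to -5 + 10/5 = -3 dBu.
To reach 9 dBu requires 9 − (-3) = 12 dB of make-up.

12 dB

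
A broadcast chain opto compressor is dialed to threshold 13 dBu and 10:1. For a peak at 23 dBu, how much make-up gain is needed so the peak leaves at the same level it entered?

9 dB

Overshoot 10 dB → 10/10 = 1 dB after compression, so the compressed level is 13 + 1 = 14 dBu.
Make-up = target − compressed = 23 − 14 = 9 dB.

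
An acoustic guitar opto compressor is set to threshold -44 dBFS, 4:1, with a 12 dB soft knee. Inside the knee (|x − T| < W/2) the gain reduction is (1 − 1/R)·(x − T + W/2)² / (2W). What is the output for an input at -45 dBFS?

x − T + W/2 = -45 − (-44) + 6 = 5.
GR = (1 − 1/4) × 5² / 24 = 0.75 × 25 / 24 = 0.78125 dB.
Output = -45 − 0.78125 = -45.78125 dBFS.

-45.78125 dBFS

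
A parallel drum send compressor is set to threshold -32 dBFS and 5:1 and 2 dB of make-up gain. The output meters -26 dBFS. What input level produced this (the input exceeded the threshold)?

-12 dBFS

Stripping the +2 dB make-up gives -28 dBFS at the gain stage.
That's 4 dB above the -32 dBFS threshold.
Input overshoot = R × output overshoot = 20 dB → input = -32 + 20 = -12 dBFS.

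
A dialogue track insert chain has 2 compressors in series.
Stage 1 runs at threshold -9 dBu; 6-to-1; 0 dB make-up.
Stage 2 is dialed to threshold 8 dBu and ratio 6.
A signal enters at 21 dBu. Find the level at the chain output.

Stage 1: overshoot 30 dB → 30/6 = 5 dB → -4 dBu.
Stage 2: -4 dBu is at or below the 8 dBu threshold — no compression; output -4 dBu.

-4 dBu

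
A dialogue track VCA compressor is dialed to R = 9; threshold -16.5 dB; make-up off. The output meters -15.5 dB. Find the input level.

The compressed level sits -15.5 − (-16.5) = 1 dB over threshold.
Input overshoot = R × output overshoot = 9 dB → input = -16.5 + 9 = -7.5 dB.

-7.5 dB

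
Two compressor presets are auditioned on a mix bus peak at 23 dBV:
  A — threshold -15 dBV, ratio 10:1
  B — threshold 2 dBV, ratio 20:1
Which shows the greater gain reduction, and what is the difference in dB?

A, by 14.25 dB

A: overshoot 38 dB → output overshoot 3.8 dB → GR 34.2 dB.
B: overshoot 21 dB → output overshoot 1.05 dB → GR 19.95 dB.
Difference: 14.25 dB in favour of A.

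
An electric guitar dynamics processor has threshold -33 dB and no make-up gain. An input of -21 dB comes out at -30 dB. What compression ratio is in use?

4:1

Input overshoot = -21 − (-33) = 12 dB; output overshoot = -30 − (-33) = 3 dB.
Ratio = 12 / 3 = 4.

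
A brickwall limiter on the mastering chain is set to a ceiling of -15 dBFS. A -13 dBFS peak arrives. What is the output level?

-15 dBFS

A brickwall limiter is an ∞:1 compressor: any input above the ceiling is clamped to -15 dBFS.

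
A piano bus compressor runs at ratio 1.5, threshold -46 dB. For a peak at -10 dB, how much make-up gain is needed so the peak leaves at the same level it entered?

12 dB

Without make-up, output = threshold + overshoot/1.5 = -46 + 24 = -22 dB.
Gap to target: 12 dB.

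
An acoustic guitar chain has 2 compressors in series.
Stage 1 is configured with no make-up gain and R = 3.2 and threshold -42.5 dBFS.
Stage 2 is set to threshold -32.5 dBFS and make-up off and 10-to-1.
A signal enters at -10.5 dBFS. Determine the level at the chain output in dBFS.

-32.5 dBFS

Stage 1: 32 dB above -42.5 dBFS, reduced 3.2:1 to 10 dB above → -32.5 dBFS.
Stage 2: -32.5 dBFS ≤ -32.5 dBFS, so stage 2 doesn't engage; output -32.5 dBFS.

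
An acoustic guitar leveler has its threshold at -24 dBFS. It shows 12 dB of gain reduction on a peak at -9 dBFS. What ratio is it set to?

5:1

Input overshoot = -9 − (-24) = 15 dB.
Output overshoot = 15 − 12 = 3 dB.
Ratio = input overshoot / output overshoot = 15 / 3 = 5.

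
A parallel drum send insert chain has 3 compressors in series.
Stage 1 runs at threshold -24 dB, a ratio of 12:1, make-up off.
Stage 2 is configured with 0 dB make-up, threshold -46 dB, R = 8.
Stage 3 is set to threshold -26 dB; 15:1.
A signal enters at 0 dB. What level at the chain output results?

Stage 1: overshoot 24 dB → 24/12 = 2 dB → -22 dB.
Stage 2: overshoot 24 dB → 24/8 = 3 dB → -43 dB.
Stage 3: -43 dB is at or below the -26 dB threshold — no compression; output -43 dB.

-43 dB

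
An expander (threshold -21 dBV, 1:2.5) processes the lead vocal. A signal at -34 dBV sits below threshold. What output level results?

Below threshold, a 1:2.5 expander applies gain = (2.5−1)×(T − x) of attenuation.
(2.5−1) × 13 = 19.5 dB, so output = -34 − 19.5 = -53.5 dBV.

-53.5 dBV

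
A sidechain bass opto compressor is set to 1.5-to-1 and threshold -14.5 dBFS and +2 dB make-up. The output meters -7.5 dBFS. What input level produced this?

Stripping the +2 dB make-up gives -9.5 dBFS at the gain stage.
Post-compression overshoot = -9.5 − (-14.5) = 5 dB.
Undo the ratio: input overshoot = 5 × 1.5 = 7.5 dB, giving input = -7 dBFS.

-7 dBFS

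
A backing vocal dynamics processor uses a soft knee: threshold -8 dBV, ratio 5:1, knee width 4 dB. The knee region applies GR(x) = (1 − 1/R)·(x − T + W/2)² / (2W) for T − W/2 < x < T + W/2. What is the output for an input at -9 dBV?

-9.1 dBV

x − T + W/2 = -9 − (-8) + 2 = 1.
GR = (1 − 1/5) × 1² / 8 = 0.8 × 1 / 8 = 0.1 dB.
Output = -9 − 0.1 = -9.1 dBV.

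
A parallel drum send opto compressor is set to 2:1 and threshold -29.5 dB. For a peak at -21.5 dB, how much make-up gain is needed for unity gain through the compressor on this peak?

4 dB

Without make-up, output = threshold + overshoot/2 = -29.5 + 4 = -25.5 dB.
Gap to target: 4 dB.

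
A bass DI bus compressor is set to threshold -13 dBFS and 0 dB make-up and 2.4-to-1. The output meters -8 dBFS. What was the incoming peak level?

-1 dBFS

The compressed level sits -8 − (-13) = 5 dB over threshold.
Before 2.4:1 compression the overshoot was 5 × 2.4 = 12 dB, so input = -13 + 12 = -1 dBFS.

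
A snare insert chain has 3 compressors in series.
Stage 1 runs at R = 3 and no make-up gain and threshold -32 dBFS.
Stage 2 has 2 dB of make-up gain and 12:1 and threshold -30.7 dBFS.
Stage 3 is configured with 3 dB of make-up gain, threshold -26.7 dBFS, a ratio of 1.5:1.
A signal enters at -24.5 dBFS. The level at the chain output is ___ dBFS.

-25.6 dBFS

Stage 1: -24.5 dBFS is 7.5 dB over -32 dBFS; at 3:1 that becomes 2.5 dB over, giving -29.5 dBFS.
Stage 2: 1.2 dB above -30.7 dBFS, reduced 12:1 to 0.1 dB above → -30.6 dBFS; +2 dB make-up → -28.6 dBFS.
Stage 3: -28.6 dBFS ≤ -26.7 dBFS, so stage 3 doesn't engage; make-up brings it to -25.6 dBFS.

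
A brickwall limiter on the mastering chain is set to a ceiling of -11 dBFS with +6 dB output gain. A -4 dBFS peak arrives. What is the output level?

A brickwall limiter is an ∞:1 compressor: any input above the ceiling is clamped to -11 dBFS.
Output gain then adds 6 dB: -11 + 6 = -5 dBFS.

-5 dBFS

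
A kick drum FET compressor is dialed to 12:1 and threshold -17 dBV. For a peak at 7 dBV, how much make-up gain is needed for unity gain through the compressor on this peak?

The peak compresses to -17 + 24/12 = -15 dBV.
To reach 7 dBV requires 7 − (-15) = 22 dB of make-up.

22 dB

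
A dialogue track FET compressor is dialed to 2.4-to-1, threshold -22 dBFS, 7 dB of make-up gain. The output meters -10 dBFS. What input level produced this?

Remove make-up: -10 − 7 = -17 dBFS.
Post-compression overshoot = -17 − (-22) = 5 dB.
Before 2.4:1 compression the overshoot was 5 × 2.4 = 12 dB, so input = -22 + 12 = -10 dBFS.

-10 dBFS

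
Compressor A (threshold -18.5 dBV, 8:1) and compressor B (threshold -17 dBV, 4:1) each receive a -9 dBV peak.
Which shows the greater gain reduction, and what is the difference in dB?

A, by 2.3125 dB

A: GR = 9.5 − 9.5/8 = 8.3125 dB.
B: GR = 8 − 8/4 = 6 dB.
Difference: 2.3125 dB in favour of A.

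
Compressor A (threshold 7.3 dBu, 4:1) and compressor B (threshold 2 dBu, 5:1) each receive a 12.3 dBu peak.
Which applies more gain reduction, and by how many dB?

B, by 4.49 dB

A: GR = 5 − 5/4 = 3.75 dB.
B: GR = 10.3 − 10.3/5 = 8.24 dB.
B applies 4.49 dB more gain reduction.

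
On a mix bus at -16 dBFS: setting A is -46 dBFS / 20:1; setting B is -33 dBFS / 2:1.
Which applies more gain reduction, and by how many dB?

A, by 20 dB

A: GR = 30 − 30/20 = 28.5 dB.
B: GR = 17 − 17/2 = 8.5 dB.
A applies 20 dB more gain reduction.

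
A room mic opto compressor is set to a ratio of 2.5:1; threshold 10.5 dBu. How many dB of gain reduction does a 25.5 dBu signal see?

Overshoot = 25.5 − 10.5 = 15 dB.
After 2.5:1 compression the overshoot becomes 15/2.5 = 6 dB.
So the signal is attenuated by 15 − 6 = 9 dB.

9 dB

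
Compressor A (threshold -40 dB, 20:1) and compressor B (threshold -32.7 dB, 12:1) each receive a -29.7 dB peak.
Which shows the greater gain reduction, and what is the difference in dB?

A: overshoot 10.3 dB → output overshoot 0.515 dB → GR 9.785 dB.
B: overshoot 3 dB → output overshoot 0.25 dB → GR 2.75 dB.
A reduces 7.035 dB more.

A, by 7.035 dB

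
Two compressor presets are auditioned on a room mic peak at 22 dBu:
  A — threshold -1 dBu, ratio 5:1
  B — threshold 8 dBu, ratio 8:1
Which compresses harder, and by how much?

A: GR = 23 − 23/5 = 18.4 dB.
B: GR = 14 − 14/8 = 12.25 dB.
Difference: 6.15 dB in favour of A.

A, by 6.15 dB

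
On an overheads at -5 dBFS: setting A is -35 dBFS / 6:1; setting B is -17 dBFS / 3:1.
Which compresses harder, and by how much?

A: GR = 30 − 30/6 = 25 dB.
B: GR = 12 − 12/3 = 8 dB.
A applies 17 dB more gain reduction.

A, by 17 dB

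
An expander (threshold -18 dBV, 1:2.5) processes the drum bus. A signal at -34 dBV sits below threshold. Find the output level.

Undershoot = (-18) − (-34) = 16 dB.
At 1:2.5, that expands to 40 dB under threshold.
Output = -18 − 40 = -58 dBV.

-58 dBV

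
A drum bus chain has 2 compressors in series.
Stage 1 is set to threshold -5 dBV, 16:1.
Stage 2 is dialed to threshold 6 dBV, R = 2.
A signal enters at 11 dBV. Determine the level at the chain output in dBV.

-4 dBV

Stage 1: 16 dB above -5 dBV, reduced 16:1 to 1 dB above → -4 dBV.
Stage 2: below threshold (-4 ≤ 6); passes unchanged; output -4 dBV.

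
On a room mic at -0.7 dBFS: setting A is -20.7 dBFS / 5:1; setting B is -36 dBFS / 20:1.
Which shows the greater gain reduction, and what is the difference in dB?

A: overshoot 20 dB → output overshoot 4 dB → GR 16 dB.
B: overshoot 35.3 dB → output overshoot 1.765 dB → GR 33.535 dB.
B applies 17.535 dB more gain reduction.

B, by 17.535 dB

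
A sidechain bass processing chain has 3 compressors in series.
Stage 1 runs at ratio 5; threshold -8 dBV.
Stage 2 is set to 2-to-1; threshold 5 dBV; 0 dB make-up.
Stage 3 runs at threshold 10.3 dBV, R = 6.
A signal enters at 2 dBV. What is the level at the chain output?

-6 dBV

Stage 1: 2 dBV is 10 dB over -8 dBV; at 5:1 that becomes 2 dB over, giving -6 dBV.
Stage 2: -6 dBV ≤ 5 dBV, so stage 2 doesn't engage; output -6 dBV.
Stage 3: -6 dBV is at or below the 10.3 dBV threshold — no compression; output -6 dBV.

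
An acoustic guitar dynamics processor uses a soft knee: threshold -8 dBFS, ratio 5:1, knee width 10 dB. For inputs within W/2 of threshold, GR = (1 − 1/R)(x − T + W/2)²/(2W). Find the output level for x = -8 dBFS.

-9 dBFS

x − T + W/2 = -8 − (-8) + 5 = 5.
GR = (1 − 1/5) × 5² / 20 = 0.8 × 25 / 20 = 1 dB.
Output = -8 − 1 = -9 dBFS.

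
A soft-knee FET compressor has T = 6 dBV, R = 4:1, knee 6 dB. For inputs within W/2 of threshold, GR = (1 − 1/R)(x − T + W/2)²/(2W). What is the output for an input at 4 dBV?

x − T + W/2 = 4 − 6 + 3 = 1.
GR = (1 − 1/4) × 1² / 12 = 0.75 × 1 / 12 = 0.0625 dB.
Output = 4 − 0.0625 = 3.9375 dBV.

3.9375 dBV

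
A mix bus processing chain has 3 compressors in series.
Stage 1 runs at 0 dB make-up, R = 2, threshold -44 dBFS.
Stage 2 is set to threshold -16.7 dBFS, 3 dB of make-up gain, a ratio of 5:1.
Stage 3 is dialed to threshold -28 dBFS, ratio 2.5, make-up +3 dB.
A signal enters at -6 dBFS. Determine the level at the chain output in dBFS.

-22.6 dBFS

Stage 1: -6 dBFS is 38 dB over -44 dBFS; at 2:1 that becomes 19 dB over, giving -25 dBFS.
Stage 2: -25 dBFS is at or below the -16.7 dBFS threshold — no compression; make-up brings it to -22 dBFS.
Stage 3: -22 dBFS is 6 dB over -28 dBFS; at 2.5:1 that becomes 2.4 dB over, giving -25.6 dBFS; +3 dB make-up → -22.6 dBFS.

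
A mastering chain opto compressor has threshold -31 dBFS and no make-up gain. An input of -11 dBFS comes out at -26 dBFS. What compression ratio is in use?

Input overshoot = -11 − (-31) = 20 dB; output overshoot = -26 − (-31) = 5 dB.
Ratio = 20 / 5 = 4.

4:1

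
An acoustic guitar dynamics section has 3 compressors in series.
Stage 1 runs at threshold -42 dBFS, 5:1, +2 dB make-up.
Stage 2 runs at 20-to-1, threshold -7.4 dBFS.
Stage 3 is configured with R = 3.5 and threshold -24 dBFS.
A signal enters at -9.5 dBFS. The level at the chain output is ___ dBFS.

Stage 1: overshoot 32.5 dB → 32.5/5 = 6.5 dB → -35.5 dBFS; +2 dB make-up → -33.5 dBFS.
Stage 2: -33.5 dBFS ≤ -7.4 dBFS, so stage 2 doesn't engage; output -33.5 dBFS.
Stage 3: -33.5 dBFS ≤ -24 dBFS, so stage 3 doesn't engage; output -33.5 dBFS.

-33.5 dBFS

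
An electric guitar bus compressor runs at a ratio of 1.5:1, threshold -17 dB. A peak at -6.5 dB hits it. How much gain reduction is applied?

3.5 dB

-6.5 dB exceeds the threshold by 10.5 dB.
A 1.5:1 ratio leaves 7 dB of that excess.
So the signal is attenuated by 10.5 − 7 = 3.5 dB.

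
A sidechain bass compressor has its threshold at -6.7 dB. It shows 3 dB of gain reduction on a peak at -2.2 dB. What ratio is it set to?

3:1

Input overshoot = -2.2 − (-6.7) = 4.5 dB.
Output overshoot = 4.5 − 3 = 1.5 dB.
Ratio = input overshoot / output overshoot = 4.5 / 1.5 = 3.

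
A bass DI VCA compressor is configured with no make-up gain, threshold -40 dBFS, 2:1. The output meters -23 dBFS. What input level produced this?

-6 dBFS

The compressed level sits -23 − (-40) = 17 dB over threshold.
Before 2:1 compression the overshoot was 17 × 2 = 34 dB, so input = -40 + 34 = -6 dBFS.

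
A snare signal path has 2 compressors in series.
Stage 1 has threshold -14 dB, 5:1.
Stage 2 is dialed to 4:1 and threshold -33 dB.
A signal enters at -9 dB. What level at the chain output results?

Stage 1: -9 dB is 5 dB over -14 dB; at 5:1 that becomes 1 dB over, giving -13 dB.
Stage 2: 20 dB above -33 dB, reduced 4:1 to 5 dB above → -28 dB.

-28 dB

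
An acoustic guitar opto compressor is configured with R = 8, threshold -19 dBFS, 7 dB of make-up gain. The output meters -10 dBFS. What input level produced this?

Remove make-up: -10 − 7 = -17 dBFS.
Post-compression overshoot = -17 − (-19) = 2 dB.
Input overshoot = R × output overshoot = 16 dB → input = -19 + 16 = -3 dBFS.

-3 dBFS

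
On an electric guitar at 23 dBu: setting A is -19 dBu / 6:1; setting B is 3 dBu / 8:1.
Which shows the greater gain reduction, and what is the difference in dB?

A: GR = 42 − 42/6 = 35 dB.
B: GR = 20 − 20/8 = 17.5 dB.
A reduces 17.5 dB more.

A, by 17.5 dB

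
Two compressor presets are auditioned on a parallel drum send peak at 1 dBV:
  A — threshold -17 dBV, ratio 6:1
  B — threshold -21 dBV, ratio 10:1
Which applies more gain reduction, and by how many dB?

A: GR = 18 − 18/6 = 15 dB.
B: GR = 22 − 22/10 = 19.8 dB.
B reduces 4.8 dB more.

B, by 4.8 dB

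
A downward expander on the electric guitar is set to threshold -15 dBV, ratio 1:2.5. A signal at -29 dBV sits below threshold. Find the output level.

Undershoot = (-15) − (-29) = 14 dB.
At 1:2.5, that expands to 35 dB under threshold.
Output = -15 − 35 = -50 dBV.

-50 dBV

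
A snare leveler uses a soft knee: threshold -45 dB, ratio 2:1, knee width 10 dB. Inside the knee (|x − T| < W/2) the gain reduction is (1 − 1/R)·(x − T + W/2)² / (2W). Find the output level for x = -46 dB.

-46.4 dB

x − T + W/2 = -46 − (-45) + 5 = 4.
GR = (1 − 1/2) × 4² / 20 = 0.5 × 16 / 20 = 0.4 dB.
Output = -46 − 0.4 = -46.4 dB.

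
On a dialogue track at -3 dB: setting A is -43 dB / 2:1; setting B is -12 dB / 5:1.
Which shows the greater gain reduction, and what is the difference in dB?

A, by 12.8 dB

A: overshoot 40 dB → output overshoot 20 dB → GR 20 dB.
B: overshoot 9 dB → output overshoot 1.8 dB → GR 7.2 dB.
A reduces 12.8 dB more.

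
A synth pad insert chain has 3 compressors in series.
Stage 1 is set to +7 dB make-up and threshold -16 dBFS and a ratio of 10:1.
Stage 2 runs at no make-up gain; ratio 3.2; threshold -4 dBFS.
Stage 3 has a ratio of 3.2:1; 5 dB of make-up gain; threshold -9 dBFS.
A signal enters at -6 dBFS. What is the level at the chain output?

Stage 1: -6 dBFS is 10 dB over -16 dBFS; at 10:1 that becomes 1 dB over, giving -15 dBFS; +7 dB make-up → -8 dBFS.
Stage 2: below threshold (-8 ≤ -4); passes unchanged; output -8 dBFS.
Stage 3: -8 dBFS is 1 dB over -9 dBFS; at 3.2:1 that becomes 0.3125 dB over, giving -8.6875 dBFS; +5 dB make-up → -3.6875 dBFS.

-3.6875 dBFS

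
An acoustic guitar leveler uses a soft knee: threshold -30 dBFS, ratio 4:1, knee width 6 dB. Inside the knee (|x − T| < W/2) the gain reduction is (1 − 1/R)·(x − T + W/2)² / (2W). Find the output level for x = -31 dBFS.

-31.25 dBFS

x − T + W/2 = -31 − (-30) + 3 = 2.
GR = (1 − 1/4) × 2² / 12 = 0.75 × 4 / 12 = 0.25 dB.
Output = -31 − 0.25 = -31.25 dBFS.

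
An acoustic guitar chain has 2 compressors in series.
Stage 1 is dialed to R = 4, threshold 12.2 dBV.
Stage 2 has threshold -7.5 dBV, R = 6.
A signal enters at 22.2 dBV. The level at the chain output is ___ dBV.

-3.8 dBV

Stage 1: 10 dB above 12.2 dBV, reduced 4:1 to 2.5 dB above → 14.7 dBV.
Stage 2: overshoot 22.2 dB → 22.2/6 = 3.7 dB → -3.8 dBV.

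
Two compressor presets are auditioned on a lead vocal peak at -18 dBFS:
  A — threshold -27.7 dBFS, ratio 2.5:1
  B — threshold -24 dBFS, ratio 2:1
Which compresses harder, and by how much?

A, by 2.82 dB

A: 9.7 dB over, compressed to 3.88 dB over, so 5.82 dB of GR.
B: 6 dB over, compressed to 3 dB over, so 3 dB of GR.
Difference: 2.82 dB in favour of A.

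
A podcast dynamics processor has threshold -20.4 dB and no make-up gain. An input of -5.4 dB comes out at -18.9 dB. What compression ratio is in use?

10:1

Input overshoot = -5.4 − (-20.4) = 15 dB; output overshoot = -18.9 − (-20.4) = 1.5 dB.
Ratio = 15 / 1.5 = 10.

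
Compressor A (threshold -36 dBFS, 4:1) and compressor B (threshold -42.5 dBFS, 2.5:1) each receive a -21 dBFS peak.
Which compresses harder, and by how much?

B, by 1.65 dB

A: overshoot 15 dB → output overshoot 3.75 dB → GR 11.25 dB.
B: overshoot 21.5 dB → output overshoot 8.6 dB → GR 12.9 dB.
B applies 1.65 dB more gain reduction.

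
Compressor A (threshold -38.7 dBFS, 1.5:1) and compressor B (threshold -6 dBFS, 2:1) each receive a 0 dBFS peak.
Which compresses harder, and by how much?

A: overshoot 38.7 dB → output overshoot 25.8 dB → GR 12.9 dB.
B: overshoot 6 dB → output overshoot 3 dB → GR 3 dB.
A reduces 9.9 dB more.

A, by 9.9 dB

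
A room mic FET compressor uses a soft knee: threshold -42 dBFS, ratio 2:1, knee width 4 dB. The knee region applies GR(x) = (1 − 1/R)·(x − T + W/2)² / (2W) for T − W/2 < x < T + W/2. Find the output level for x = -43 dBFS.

x − T + W/2 = -43 − (-42) + 2 = 1.
GR = (1 − 1/2) × 1² / 8 = 0.5 × 1 / 8 = 0.0625 dB.
Output = -43 − 0.0625 = -43.0625 dBFS.

-43.0625 dBFS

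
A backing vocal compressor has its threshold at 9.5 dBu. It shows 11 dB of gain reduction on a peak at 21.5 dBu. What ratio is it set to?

12:1

Input overshoot = 21.5 − 9.5 = 12 dB.
Output overshoot = 12 − 11 = 1 dB.
Ratio = input overshoot / output overshoot = 12 / 1 = 12.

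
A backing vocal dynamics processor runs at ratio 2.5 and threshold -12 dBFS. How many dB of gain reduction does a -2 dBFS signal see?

The signal is 10 dB above threshold.
At 2.5:1, output sits 10/2.5 = 4 dB above threshold.
Gain reduction = 10 − 4 = 6 dB.

6 dB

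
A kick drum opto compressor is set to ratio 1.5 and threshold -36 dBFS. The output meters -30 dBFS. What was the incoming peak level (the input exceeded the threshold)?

The compressed level sits -30 − (-36) = 6 dB over threshold.
Input overshoot = R × output overshoot = 9 dB → input = -36 + 9 = -27 dBFS.

-27 dBFS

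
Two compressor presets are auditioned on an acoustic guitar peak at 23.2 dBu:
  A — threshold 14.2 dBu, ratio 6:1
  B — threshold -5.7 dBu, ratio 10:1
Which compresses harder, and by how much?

A: overshoot 9 dB → output overshoot 1.5 dB → GR 7.5 dB.
B: overshoot 28.9 dB → output overshoot 2.89 dB → GR 26.01 dB.
Difference: 18.51 dB in favour of B.

B, by 18.51 dB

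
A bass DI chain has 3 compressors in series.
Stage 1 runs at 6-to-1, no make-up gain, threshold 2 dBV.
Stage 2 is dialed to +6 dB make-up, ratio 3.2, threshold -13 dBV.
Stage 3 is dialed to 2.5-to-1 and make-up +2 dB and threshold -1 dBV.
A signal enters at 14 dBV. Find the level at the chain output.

Stage 1: overshoot 12 dB → 12/6 = 2 dB → 4 dBV.
Stage 2: 4 dBV is 17 dB over -13 dBV; at 3.2:1 that becomes 5.3125 dB over, giving -7.6875 dBV; +6 dB make-up → -1.6875 dBV.
Stage 3: -1.6875 dBV is at or below the -1 dBV threshold — no compression; make-up brings it to 0.3125 dBV.

0.3125 dBV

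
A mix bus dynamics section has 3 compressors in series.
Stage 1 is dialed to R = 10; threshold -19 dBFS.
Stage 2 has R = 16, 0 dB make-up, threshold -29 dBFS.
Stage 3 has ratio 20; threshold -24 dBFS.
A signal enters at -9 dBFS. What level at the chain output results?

-28.3125 dBFS

Stage 1: 10 dB above -19 dBFS, reduced 10:1 to 1 dB above → -18 dBFS.
Stage 2: overshoot 11 dB → 11/16 = 0.6875 dB → -28.3125 dBFS.
Stage 3: -28.3125 dBFS ≤ -24 dBFS, so stage 3 doesn't engage; output -28.3125 dBFS.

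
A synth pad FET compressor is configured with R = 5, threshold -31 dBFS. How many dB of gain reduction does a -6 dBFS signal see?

20 dB

Overshoot = -6 − (-31) = 25 dB.
After 5:1 compression the overshoot becomes 25/5 = 5 dB.
GR = overshoot in − overshoot out = 25 − 5 = 20 dB.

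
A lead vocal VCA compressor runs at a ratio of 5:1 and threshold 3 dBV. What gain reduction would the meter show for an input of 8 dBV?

4 dB

Overshoot = 8 − 3 = 5 dB.
A 5:1 ratio leaves 1 dB of that excess.
So the signal is attenuated by 5 − 1 = 4 dB.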